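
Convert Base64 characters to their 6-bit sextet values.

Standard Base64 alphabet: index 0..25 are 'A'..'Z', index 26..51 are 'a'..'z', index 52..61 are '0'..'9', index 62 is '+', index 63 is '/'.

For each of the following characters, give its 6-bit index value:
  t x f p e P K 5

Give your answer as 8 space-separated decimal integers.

't': a..z range, 26 + ord('t') − ord('a') = 45
'x': a..z range, 26 + ord('x') − ord('a') = 49
'f': a..z range, 26 + ord('f') − ord('a') = 31
'p': a..z range, 26 + ord('p') − ord('a') = 41
'e': a..z range, 26 + ord('e') − ord('a') = 30
'P': A..Z range, ord('P') − ord('A') = 15
'K': A..Z range, ord('K') − ord('A') = 10
'5': 0..9 range, 52 + ord('5') − ord('0') = 57

Answer: 45 49 31 41 30 15 10 57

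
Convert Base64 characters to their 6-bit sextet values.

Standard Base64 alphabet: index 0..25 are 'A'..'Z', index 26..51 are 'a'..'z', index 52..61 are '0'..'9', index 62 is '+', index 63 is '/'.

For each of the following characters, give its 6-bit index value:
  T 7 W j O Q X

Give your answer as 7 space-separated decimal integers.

Answer: 19 59 22 35 14 16 23

Derivation:
'T': A..Z range, ord('T') − ord('A') = 19
'7': 0..9 range, 52 + ord('7') − ord('0') = 59
'W': A..Z range, ord('W') − ord('A') = 22
'j': a..z range, 26 + ord('j') − ord('a') = 35
'O': A..Z range, ord('O') − ord('A') = 14
'Q': A..Z range, ord('Q') − ord('A') = 16
'X': A..Z range, ord('X') − ord('A') = 23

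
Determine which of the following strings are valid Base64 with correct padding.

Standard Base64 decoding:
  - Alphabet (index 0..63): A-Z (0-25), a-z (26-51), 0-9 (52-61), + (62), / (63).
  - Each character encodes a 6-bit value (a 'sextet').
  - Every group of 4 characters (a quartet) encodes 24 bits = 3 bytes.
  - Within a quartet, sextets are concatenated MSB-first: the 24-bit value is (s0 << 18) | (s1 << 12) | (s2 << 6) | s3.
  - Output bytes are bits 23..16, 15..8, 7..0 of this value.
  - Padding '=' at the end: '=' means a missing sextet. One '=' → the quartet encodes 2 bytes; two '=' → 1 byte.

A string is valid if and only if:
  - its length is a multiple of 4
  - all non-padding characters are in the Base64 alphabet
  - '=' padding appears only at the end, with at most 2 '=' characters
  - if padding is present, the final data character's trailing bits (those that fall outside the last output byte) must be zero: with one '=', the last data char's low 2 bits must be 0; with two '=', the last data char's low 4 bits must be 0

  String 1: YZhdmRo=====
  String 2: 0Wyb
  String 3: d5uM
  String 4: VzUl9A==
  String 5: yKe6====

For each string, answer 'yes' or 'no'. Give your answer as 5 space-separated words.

Answer: no yes yes yes no

Derivation:
String 1: 'YZhdmRo=====' → invalid (5 pad chars (max 2))
String 2: '0Wyb' → valid
String 3: 'd5uM' → valid
String 4: 'VzUl9A==' → valid
String 5: 'yKe6====' → invalid (4 pad chars (max 2))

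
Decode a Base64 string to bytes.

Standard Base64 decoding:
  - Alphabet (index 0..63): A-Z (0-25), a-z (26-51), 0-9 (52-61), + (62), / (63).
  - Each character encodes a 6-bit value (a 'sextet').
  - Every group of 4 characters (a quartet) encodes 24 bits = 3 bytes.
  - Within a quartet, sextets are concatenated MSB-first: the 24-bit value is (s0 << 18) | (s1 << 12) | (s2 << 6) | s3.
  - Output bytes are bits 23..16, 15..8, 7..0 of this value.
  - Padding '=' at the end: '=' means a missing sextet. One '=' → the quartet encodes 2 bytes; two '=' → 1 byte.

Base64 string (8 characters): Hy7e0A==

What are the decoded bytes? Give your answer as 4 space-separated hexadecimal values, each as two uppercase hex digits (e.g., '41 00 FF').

After char 0 ('H'=7): chars_in_quartet=1 acc=0x7 bytes_emitted=0
After char 1 ('y'=50): chars_in_quartet=2 acc=0x1F2 bytes_emitted=0
After char 2 ('7'=59): chars_in_quartet=3 acc=0x7CBB bytes_emitted=0
After char 3 ('e'=30): chars_in_quartet=4 acc=0x1F2EDE -> emit 1F 2E DE, reset; bytes_emitted=3
After char 4 ('0'=52): chars_in_quartet=1 acc=0x34 bytes_emitted=3
After char 5 ('A'=0): chars_in_quartet=2 acc=0xD00 bytes_emitted=3
Padding '==': partial quartet acc=0xD00 -> emit D0; bytes_emitted=4

Answer: 1F 2E DE D0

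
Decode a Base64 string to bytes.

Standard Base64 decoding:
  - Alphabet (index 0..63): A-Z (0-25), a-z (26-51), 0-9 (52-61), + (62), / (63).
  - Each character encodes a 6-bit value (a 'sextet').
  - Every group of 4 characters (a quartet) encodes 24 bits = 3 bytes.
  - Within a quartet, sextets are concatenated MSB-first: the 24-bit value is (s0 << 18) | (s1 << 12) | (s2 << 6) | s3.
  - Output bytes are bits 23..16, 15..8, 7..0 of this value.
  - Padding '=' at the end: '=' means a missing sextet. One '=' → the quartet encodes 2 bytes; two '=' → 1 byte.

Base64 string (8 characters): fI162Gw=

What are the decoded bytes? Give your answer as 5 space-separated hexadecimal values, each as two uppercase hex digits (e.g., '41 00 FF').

After char 0 ('f'=31): chars_in_quartet=1 acc=0x1F bytes_emitted=0
After char 1 ('I'=8): chars_in_quartet=2 acc=0x7C8 bytes_emitted=0
After char 2 ('1'=53): chars_in_quartet=3 acc=0x1F235 bytes_emitted=0
After char 3 ('6'=58): chars_in_quartet=4 acc=0x7C8D7A -> emit 7C 8D 7A, reset; bytes_emitted=3
After char 4 ('2'=54): chars_in_quartet=1 acc=0x36 bytes_emitted=3
After char 5 ('G'=6): chars_in_quartet=2 acc=0xD86 bytes_emitted=3
After char 6 ('w'=48): chars_in_quartet=3 acc=0x361B0 bytes_emitted=3
Padding '=': partial quartet acc=0x361B0 -> emit D8 6C; bytes_emitted=5

Answer: 7C 8D 7A D8 6C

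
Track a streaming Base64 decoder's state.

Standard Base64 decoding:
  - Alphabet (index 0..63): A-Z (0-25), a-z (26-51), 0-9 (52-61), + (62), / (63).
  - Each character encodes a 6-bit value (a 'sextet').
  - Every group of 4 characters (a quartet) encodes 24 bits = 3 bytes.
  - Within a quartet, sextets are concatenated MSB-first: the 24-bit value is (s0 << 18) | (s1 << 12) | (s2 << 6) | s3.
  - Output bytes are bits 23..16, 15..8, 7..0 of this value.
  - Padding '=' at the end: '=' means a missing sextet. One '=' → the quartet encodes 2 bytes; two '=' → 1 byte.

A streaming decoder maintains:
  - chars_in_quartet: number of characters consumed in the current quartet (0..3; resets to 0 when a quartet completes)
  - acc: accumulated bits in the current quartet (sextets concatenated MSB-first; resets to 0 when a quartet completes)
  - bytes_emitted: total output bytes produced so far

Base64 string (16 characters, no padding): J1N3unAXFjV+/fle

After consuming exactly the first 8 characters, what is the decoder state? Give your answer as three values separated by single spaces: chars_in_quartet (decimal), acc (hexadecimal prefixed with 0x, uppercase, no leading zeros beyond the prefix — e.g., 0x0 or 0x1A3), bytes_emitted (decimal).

After char 0 ('J'=9): chars_in_quartet=1 acc=0x9 bytes_emitted=0
After char 1 ('1'=53): chars_in_quartet=2 acc=0x275 bytes_emitted=0
After char 2 ('N'=13): chars_in_quartet=3 acc=0x9D4D bytes_emitted=0
After char 3 ('3'=55): chars_in_quartet=4 acc=0x275377 -> emit 27 53 77, reset; bytes_emitted=3
After char 4 ('u'=46): chars_in_quartet=1 acc=0x2E bytes_emitted=3
After char 5 ('n'=39): chars_in_quartet=2 acc=0xBA7 bytes_emitted=3
After char 6 ('A'=0): chars_in_quartet=3 acc=0x2E9C0 bytes_emitted=3
After char 7 ('X'=23): chars_in_quartet=4 acc=0xBA7017 -> emit BA 70 17, reset; bytes_emitted=6

Answer: 0 0x0 6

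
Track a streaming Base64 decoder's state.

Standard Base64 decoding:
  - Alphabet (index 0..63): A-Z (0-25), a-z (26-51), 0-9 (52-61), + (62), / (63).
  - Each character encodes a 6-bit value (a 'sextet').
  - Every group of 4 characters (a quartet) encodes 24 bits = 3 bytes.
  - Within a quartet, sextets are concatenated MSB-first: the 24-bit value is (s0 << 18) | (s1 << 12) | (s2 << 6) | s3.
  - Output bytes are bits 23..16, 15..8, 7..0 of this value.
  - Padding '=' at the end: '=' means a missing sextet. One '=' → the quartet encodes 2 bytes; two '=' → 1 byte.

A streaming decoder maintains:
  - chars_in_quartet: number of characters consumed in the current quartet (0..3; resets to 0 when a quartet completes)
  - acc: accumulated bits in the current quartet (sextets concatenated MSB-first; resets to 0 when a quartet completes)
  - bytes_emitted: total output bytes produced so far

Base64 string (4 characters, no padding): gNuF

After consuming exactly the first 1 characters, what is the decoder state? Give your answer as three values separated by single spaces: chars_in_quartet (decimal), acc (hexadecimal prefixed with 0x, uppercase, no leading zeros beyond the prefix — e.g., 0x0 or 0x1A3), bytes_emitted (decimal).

After char 0 ('g'=32): chars_in_quartet=1 acc=0x20 bytes_emitted=0

Answer: 1 0x20 0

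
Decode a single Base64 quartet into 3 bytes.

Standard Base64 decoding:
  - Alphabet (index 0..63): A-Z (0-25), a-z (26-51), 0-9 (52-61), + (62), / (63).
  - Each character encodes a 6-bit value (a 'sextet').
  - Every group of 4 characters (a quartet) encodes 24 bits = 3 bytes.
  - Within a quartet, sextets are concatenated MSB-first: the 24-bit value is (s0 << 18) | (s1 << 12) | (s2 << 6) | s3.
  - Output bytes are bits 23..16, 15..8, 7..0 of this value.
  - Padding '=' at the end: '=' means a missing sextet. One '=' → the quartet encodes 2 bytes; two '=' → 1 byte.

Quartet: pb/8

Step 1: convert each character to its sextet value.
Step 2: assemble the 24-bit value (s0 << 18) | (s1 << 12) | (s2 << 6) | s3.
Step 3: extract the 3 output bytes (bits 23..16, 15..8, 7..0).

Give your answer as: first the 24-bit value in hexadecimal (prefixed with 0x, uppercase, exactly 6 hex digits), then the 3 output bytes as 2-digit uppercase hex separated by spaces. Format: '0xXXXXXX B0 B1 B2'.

Sextets: p=41, b=27, /=63, 8=60
24-bit: (41<<18) | (27<<12) | (63<<6) | 60
      = 0xA40000 | 0x01B000 | 0x000FC0 | 0x00003C
      = 0xA5BFFC
Bytes: (v>>16)&0xFF=A5, (v>>8)&0xFF=BF, v&0xFF=FC

Answer: 0xA5BFFC A5 BF FC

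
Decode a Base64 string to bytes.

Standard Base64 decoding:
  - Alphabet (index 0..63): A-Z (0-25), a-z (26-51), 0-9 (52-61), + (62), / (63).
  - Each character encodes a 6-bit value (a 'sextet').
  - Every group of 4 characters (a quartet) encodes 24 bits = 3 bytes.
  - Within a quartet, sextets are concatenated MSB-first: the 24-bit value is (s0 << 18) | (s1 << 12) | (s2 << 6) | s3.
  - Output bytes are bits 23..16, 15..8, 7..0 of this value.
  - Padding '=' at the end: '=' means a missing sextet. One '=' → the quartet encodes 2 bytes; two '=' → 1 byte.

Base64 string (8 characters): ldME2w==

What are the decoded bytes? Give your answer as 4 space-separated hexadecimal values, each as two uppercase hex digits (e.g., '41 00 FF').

After char 0 ('l'=37): chars_in_quartet=1 acc=0x25 bytes_emitted=0
After char 1 ('d'=29): chars_in_quartet=2 acc=0x95D bytes_emitted=0
After char 2 ('M'=12): chars_in_quartet=3 acc=0x2574C bytes_emitted=0
After char 3 ('E'=4): chars_in_quartet=4 acc=0x95D304 -> emit 95 D3 04, reset; bytes_emitted=3
After char 4 ('2'=54): chars_in_quartet=1 acc=0x36 bytes_emitted=3
After char 5 ('w'=48): chars_in_quartet=2 acc=0xDB0 bytes_emitted=3
Padding '==': partial quartet acc=0xDB0 -> emit DB; bytes_emitted=4

Answer: 95 D3 04 DB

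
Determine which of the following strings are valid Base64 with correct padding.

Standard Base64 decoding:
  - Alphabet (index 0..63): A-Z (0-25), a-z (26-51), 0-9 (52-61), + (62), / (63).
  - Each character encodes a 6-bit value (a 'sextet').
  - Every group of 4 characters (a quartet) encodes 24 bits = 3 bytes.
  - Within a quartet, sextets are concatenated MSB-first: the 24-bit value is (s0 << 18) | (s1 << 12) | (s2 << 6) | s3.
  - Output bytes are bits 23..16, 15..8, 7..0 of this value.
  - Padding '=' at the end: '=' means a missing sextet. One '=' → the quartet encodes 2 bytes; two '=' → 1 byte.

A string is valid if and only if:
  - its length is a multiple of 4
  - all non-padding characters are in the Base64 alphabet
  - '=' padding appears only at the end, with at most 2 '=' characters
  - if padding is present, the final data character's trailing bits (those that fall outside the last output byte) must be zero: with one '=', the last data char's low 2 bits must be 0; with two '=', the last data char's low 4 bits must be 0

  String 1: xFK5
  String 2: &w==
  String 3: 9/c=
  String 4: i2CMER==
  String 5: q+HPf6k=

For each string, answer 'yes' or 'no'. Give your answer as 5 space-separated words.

Answer: yes no yes no yes

Derivation:
String 1: 'xFK5' → valid
String 2: '&w==' → invalid (bad char(s): ['&'])
String 3: '9/c=' → valid
String 4: 'i2CMER==' → invalid (bad trailing bits)
String 5: 'q+HPf6k=' → valid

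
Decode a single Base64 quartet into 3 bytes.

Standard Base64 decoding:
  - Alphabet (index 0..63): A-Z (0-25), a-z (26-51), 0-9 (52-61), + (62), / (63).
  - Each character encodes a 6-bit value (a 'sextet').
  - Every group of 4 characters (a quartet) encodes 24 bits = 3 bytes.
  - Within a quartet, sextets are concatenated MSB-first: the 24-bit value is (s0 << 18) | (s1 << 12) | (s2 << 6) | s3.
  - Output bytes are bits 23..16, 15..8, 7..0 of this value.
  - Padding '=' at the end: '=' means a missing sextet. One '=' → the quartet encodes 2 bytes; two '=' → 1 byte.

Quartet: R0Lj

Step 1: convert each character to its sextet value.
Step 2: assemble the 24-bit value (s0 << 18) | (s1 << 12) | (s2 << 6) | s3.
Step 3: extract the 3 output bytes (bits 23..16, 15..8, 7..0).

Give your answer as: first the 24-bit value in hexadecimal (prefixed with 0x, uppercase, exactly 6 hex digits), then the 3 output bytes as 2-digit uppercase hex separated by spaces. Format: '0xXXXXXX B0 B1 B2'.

Sextets: R=17, 0=52, L=11, j=35
24-bit: (17<<18) | (52<<12) | (11<<6) | 35
      = 0x440000 | 0x034000 | 0x0002C0 | 0x000023
      = 0x4742E3
Bytes: (v>>16)&0xFF=47, (v>>8)&0xFF=42, v&0xFF=E3

Answer: 0x4742E3 47 42 E3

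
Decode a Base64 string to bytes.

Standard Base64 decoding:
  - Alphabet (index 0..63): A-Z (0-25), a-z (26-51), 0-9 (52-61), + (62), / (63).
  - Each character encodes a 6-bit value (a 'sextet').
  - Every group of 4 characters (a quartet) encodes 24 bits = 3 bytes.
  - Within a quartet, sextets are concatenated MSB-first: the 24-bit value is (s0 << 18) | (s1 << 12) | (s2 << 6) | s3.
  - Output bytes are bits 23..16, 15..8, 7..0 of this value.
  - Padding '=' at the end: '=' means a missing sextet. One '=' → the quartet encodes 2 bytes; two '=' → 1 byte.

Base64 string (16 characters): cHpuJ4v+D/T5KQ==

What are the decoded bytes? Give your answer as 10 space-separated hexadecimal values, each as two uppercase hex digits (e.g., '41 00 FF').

After char 0 ('c'=28): chars_in_quartet=1 acc=0x1C bytes_emitted=0
After char 1 ('H'=7): chars_in_quartet=2 acc=0x707 bytes_emitted=0
After char 2 ('p'=41): chars_in_quartet=3 acc=0x1C1E9 bytes_emitted=0
After char 3 ('u'=46): chars_in_quartet=4 acc=0x707A6E -> emit 70 7A 6E, reset; bytes_emitted=3
After char 4 ('J'=9): chars_in_quartet=1 acc=0x9 bytes_emitted=3
After char 5 ('4'=56): chars_in_quartet=2 acc=0x278 bytes_emitted=3
After char 6 ('v'=47): chars_in_quartet=3 acc=0x9E2F bytes_emitted=3
After char 7 ('+'=62): chars_in_quartet=4 acc=0x278BFE -> emit 27 8B FE, reset; bytes_emitted=6
After char 8 ('D'=3): chars_in_quartet=1 acc=0x3 bytes_emitted=6
After char 9 ('/'=63): chars_in_quartet=2 acc=0xFF bytes_emitted=6
After char 10 ('T'=19): chars_in_quartet=3 acc=0x3FD3 bytes_emitted=6
After char 11 ('5'=57): chars_in_quartet=4 acc=0xFF4F9 -> emit 0F F4 F9, reset; bytes_emitted=9
After char 12 ('K'=10): chars_in_quartet=1 acc=0xA bytes_emitted=9
After char 13 ('Q'=16): chars_in_quartet=2 acc=0x290 bytes_emitted=9
Padding '==': partial quartet acc=0x290 -> emit 29; bytes_emitted=10

Answer: 70 7A 6E 27 8B FE 0F F4 F9 29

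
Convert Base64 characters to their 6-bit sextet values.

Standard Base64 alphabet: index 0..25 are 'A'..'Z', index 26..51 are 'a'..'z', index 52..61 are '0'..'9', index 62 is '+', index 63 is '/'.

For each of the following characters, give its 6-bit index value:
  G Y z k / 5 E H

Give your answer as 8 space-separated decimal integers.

'G': A..Z range, ord('G') − ord('A') = 6
'Y': A..Z range, ord('Y') − ord('A') = 24
'z': a..z range, 26 + ord('z') − ord('a') = 51
'k': a..z range, 26 + ord('k') − ord('a') = 36
'/': index 63
'5': 0..9 range, 52 + ord('5') − ord('0') = 57
'E': A..Z range, ord('E') − ord('A') = 4
'H': A..Z range, ord('H') − ord('A') = 7

Answer: 6 24 51 36 63 57 4 7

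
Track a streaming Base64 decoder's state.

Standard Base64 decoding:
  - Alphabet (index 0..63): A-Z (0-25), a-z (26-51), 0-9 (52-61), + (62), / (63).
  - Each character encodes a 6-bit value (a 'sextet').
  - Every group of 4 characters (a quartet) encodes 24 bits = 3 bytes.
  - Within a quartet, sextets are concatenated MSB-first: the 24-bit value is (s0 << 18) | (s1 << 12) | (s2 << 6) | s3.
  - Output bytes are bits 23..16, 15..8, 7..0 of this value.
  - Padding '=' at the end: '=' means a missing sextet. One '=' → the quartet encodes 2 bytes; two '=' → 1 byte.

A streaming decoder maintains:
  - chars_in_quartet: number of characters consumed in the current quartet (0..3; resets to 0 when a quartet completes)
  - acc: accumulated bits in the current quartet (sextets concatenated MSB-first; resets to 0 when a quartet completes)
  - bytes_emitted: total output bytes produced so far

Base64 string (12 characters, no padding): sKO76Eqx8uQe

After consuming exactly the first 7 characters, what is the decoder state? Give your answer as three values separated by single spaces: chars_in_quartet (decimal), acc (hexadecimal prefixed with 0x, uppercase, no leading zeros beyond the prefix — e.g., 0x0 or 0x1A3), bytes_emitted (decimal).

After char 0 ('s'=44): chars_in_quartet=1 acc=0x2C bytes_emitted=0
After char 1 ('K'=10): chars_in_quartet=2 acc=0xB0A bytes_emitted=0
After char 2 ('O'=14): chars_in_quartet=3 acc=0x2C28E bytes_emitted=0
After char 3 ('7'=59): chars_in_quartet=4 acc=0xB0A3BB -> emit B0 A3 BB, reset; bytes_emitted=3
After char 4 ('6'=58): chars_in_quartet=1 acc=0x3A bytes_emitted=3
After char 5 ('E'=4): chars_in_quartet=2 acc=0xE84 bytes_emitted=3
After char 6 ('q'=42): chars_in_quartet=3 acc=0x3A12A bytes_emitted=3

Answer: 3 0x3A12A 3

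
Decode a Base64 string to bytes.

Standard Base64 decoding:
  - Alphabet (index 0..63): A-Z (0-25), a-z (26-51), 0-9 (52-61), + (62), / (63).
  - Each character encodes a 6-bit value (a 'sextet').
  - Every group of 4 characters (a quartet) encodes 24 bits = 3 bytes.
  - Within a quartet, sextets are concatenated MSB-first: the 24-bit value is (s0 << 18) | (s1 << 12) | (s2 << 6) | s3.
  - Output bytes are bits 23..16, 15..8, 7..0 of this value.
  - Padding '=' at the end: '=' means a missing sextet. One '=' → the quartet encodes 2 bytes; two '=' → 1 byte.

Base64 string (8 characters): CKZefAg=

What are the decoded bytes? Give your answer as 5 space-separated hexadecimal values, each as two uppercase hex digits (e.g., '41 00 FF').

After char 0 ('C'=2): chars_in_quartet=1 acc=0x2 bytes_emitted=0
After char 1 ('K'=10): chars_in_quartet=2 acc=0x8A bytes_emitted=0
After char 2 ('Z'=25): chars_in_quartet=3 acc=0x2299 bytes_emitted=0
After char 3 ('e'=30): chars_in_quartet=4 acc=0x8A65E -> emit 08 A6 5E, reset; bytes_emitted=3
After char 4 ('f'=31): chars_in_quartet=1 acc=0x1F bytes_emitted=3
After char 5 ('A'=0): chars_in_quartet=2 acc=0x7C0 bytes_emitted=3
After char 6 ('g'=32): chars_in_quartet=3 acc=0x1F020 bytes_emitted=3
Padding '=': partial quartet acc=0x1F020 -> emit 7C 08; bytes_emitted=5

Answer: 08 A6 5E 7C 08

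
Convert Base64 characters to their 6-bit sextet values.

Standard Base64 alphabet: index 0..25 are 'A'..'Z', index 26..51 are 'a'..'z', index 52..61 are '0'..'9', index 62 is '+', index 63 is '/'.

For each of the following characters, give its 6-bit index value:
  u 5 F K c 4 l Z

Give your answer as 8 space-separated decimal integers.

'u': a..z range, 26 + ord('u') − ord('a') = 46
'5': 0..9 range, 52 + ord('5') − ord('0') = 57
'F': A..Z range, ord('F') − ord('A') = 5
'K': A..Z range, ord('K') − ord('A') = 10
'c': a..z range, 26 + ord('c') − ord('a') = 28
'4': 0..9 range, 52 + ord('4') − ord('0') = 56
'l': a..z range, 26 + ord('l') − ord('a') = 37
'Z': A..Z range, ord('Z') − ord('A') = 25

Answer: 46 57 5 10 28 56 37 25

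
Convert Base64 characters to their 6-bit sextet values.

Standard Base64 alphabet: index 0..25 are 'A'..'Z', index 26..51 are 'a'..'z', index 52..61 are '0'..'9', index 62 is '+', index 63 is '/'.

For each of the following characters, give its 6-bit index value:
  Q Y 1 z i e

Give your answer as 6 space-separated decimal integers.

Answer: 16 24 53 51 34 30

Derivation:
'Q': A..Z range, ord('Q') − ord('A') = 16
'Y': A..Z range, ord('Y') − ord('A') = 24
'1': 0..9 range, 52 + ord('1') − ord('0') = 53
'z': a..z range, 26 + ord('z') − ord('a') = 51
'i': a..z range, 26 + ord('i') − ord('a') = 34
'e': a..z range, 26 + ord('e') − ord('a') = 30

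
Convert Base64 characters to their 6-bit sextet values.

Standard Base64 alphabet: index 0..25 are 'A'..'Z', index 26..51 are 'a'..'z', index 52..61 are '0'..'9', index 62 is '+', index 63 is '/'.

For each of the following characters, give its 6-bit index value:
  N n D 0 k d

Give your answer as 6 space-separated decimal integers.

'N': A..Z range, ord('N') − ord('A') = 13
'n': a..z range, 26 + ord('n') − ord('a') = 39
'D': A..Z range, ord('D') − ord('A') = 3
'0': 0..9 range, 52 + ord('0') − ord('0') = 52
'k': a..z range, 26 + ord('k') − ord('a') = 36
'd': a..z range, 26 + ord('d') − ord('a') = 29

Answer: 13 39 3 52 36 29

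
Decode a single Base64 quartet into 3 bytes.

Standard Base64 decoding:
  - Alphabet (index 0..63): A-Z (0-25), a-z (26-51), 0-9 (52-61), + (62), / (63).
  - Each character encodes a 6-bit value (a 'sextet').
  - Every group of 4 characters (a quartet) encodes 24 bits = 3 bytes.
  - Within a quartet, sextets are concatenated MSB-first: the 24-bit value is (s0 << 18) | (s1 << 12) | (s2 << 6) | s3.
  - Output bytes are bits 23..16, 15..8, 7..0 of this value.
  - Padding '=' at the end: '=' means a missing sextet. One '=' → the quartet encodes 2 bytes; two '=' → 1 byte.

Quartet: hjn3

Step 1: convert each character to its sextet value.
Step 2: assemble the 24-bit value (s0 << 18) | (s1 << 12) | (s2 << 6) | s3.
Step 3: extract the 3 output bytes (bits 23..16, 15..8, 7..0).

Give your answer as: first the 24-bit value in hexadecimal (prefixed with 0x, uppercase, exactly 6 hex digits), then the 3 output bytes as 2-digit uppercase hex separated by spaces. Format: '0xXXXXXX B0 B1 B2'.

Sextets: h=33, j=35, n=39, 3=55
24-bit: (33<<18) | (35<<12) | (39<<6) | 55
      = 0x840000 | 0x023000 | 0x0009C0 | 0x000037
      = 0x8639F7
Bytes: (v>>16)&0xFF=86, (v>>8)&0xFF=39, v&0xFF=F7

Answer: 0x8639F7 86 39 F7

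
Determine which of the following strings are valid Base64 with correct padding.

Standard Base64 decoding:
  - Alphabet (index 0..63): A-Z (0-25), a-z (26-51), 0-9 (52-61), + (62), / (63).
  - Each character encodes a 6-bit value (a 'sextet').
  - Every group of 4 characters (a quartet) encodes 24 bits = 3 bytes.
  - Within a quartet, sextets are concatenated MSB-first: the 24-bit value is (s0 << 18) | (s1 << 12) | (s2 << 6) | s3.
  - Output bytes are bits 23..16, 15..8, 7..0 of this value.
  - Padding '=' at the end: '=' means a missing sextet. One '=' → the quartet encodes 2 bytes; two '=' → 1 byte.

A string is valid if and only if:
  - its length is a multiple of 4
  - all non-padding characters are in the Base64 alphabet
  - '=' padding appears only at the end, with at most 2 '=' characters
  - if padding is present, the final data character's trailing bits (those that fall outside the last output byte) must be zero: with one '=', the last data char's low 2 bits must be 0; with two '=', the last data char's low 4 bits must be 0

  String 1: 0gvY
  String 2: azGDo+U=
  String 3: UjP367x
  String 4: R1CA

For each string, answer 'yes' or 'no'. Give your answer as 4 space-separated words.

Answer: yes yes no yes

Derivation:
String 1: '0gvY' → valid
String 2: 'azGDo+U=' → valid
String 3: 'UjP367x' → invalid (len=7 not mult of 4)
String 4: 'R1CA' → valid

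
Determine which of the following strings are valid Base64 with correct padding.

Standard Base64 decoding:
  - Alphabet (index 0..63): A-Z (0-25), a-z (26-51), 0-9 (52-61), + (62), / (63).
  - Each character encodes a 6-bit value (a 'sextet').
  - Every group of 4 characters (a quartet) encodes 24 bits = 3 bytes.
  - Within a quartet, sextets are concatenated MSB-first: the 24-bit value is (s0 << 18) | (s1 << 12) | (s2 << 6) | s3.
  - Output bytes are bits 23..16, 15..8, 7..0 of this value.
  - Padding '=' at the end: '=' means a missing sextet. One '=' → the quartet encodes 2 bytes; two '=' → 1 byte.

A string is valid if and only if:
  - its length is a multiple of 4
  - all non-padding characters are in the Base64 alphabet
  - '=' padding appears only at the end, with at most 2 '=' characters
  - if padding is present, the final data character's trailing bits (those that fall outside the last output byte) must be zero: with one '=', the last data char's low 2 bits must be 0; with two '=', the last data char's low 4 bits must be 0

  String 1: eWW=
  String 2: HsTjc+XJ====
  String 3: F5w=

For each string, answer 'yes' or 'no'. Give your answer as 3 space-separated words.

Answer: no no yes

Derivation:
String 1: 'eWW=' → invalid (bad trailing bits)
String 2: 'HsTjc+XJ====' → invalid (4 pad chars (max 2))
String 3: 'F5w=' → valid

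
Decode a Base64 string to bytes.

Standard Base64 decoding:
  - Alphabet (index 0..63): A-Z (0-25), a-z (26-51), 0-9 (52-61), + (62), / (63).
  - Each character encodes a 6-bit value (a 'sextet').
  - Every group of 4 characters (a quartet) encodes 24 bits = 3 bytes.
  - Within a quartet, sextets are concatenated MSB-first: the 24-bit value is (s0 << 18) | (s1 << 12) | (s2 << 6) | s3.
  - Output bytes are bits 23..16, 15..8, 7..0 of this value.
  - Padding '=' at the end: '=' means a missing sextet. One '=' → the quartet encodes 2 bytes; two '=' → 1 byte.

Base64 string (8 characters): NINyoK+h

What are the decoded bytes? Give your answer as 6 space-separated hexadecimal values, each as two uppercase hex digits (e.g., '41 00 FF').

Answer: 34 83 72 A0 AF A1

Derivation:
After char 0 ('N'=13): chars_in_quartet=1 acc=0xD bytes_emitted=0
After char 1 ('I'=8): chars_in_quartet=2 acc=0x348 bytes_emitted=0
After char 2 ('N'=13): chars_in_quartet=3 acc=0xD20D bytes_emitted=0
After char 3 ('y'=50): chars_in_quartet=4 acc=0x348372 -> emit 34 83 72, reset; bytes_emitted=3
After char 4 ('o'=40): chars_in_quartet=1 acc=0x28 bytes_emitted=3
After char 5 ('K'=10): chars_in_quartet=2 acc=0xA0A bytes_emitted=3
After char 6 ('+'=62): chars_in_quartet=3 acc=0x282BE bytes_emitted=3
After char 7 ('h'=33): chars_in_quartet=4 acc=0xA0AFA1 -> emit A0 AF A1, reset; bytes_emitted=6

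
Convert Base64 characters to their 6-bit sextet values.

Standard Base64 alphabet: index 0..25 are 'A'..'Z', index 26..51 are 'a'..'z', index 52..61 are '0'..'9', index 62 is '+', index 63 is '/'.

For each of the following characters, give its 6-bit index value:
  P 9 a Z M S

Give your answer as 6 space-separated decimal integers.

'P': A..Z range, ord('P') − ord('A') = 15
'9': 0..9 range, 52 + ord('9') − ord('0') = 61
'a': a..z range, 26 + ord('a') − ord('a') = 26
'Z': A..Z range, ord('Z') − ord('A') = 25
'M': A..Z range, ord('M') − ord('A') = 12
'S': A..Z range, ord('S') − ord('A') = 18

Answer: 15 61 26 25 12 18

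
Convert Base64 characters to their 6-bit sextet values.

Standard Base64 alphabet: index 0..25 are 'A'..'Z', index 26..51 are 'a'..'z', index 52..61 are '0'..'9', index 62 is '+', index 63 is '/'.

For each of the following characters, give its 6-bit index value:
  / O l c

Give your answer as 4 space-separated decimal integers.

Answer: 63 14 37 28

Derivation:
'/': index 63
'O': A..Z range, ord('O') − ord('A') = 14
'l': a..z range, 26 + ord('l') − ord('a') = 37
'c': a..z range, 26 + ord('c') − ord('a') = 28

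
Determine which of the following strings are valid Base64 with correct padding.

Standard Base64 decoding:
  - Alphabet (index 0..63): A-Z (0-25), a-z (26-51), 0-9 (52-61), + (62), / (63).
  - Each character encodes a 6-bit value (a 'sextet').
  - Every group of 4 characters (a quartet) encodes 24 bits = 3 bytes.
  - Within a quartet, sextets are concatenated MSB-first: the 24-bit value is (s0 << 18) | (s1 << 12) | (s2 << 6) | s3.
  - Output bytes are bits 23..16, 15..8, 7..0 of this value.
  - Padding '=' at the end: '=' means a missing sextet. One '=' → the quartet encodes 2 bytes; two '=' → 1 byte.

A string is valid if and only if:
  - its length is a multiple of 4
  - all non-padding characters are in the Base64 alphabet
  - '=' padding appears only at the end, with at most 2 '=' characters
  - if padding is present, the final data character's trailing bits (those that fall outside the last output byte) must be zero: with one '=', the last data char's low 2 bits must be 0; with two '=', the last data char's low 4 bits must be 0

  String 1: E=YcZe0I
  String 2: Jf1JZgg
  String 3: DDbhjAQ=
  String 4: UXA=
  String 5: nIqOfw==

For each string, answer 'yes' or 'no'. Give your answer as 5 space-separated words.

Answer: no no yes yes yes

Derivation:
String 1: 'E=YcZe0I' → invalid (bad char(s): ['=']; '=' in middle)
String 2: 'Jf1JZgg' → invalid (len=7 not mult of 4)
String 3: 'DDbhjAQ=' → valid
String 4: 'UXA=' → valid
String 5: 'nIqOfw==' → valid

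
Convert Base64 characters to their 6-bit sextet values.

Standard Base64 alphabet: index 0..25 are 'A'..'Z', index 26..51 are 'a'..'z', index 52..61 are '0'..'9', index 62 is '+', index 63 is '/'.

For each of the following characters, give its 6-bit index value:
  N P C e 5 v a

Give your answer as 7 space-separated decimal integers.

Answer: 13 15 2 30 57 47 26

Derivation:
'N': A..Z range, ord('N') − ord('A') = 13
'P': A..Z range, ord('P') − ord('A') = 15
'C': A..Z range, ord('C') − ord('A') = 2
'e': a..z range, 26 + ord('e') − ord('a') = 30
'5': 0..9 range, 52 + ord('5') − ord('0') = 57
'v': a..z range, 26 + ord('v') − ord('a') = 47
'a': a..z range, 26 + ord('a') − ord('a') = 26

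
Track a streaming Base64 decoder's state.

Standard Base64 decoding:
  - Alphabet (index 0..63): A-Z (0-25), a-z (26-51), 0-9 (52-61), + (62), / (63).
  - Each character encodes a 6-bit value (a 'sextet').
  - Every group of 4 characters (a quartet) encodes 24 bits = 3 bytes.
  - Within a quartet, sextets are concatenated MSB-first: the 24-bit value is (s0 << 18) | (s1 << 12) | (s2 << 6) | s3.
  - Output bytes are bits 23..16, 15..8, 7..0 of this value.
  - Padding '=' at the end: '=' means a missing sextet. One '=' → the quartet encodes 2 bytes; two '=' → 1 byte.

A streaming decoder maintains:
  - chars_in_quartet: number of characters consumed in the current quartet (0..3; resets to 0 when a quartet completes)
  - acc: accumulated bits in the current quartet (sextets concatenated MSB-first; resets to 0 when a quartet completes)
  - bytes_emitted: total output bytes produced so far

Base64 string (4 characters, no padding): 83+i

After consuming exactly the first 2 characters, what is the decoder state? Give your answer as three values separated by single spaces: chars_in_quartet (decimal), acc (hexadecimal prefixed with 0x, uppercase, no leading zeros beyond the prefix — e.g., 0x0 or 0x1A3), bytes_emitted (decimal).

Answer: 2 0xF37 0

Derivation:
After char 0 ('8'=60): chars_in_quartet=1 acc=0x3C bytes_emitted=0
After char 1 ('3'=55): chars_in_quartet=2 acc=0xF37 bytes_emitted=0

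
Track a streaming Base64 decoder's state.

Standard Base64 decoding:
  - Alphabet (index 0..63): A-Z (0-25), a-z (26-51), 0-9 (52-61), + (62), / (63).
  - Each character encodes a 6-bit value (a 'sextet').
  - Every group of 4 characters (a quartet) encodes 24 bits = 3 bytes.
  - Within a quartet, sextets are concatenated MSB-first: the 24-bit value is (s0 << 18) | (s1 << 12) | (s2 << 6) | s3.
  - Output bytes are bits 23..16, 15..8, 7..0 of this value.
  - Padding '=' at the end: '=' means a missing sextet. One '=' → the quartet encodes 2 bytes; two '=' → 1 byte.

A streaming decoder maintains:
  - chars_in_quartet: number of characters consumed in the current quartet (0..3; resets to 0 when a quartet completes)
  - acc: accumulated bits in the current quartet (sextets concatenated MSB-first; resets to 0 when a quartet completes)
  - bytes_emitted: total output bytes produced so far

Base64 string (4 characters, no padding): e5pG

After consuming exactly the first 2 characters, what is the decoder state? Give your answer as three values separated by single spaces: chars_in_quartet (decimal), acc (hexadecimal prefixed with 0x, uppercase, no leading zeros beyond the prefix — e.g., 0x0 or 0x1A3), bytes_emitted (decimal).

After char 0 ('e'=30): chars_in_quartet=1 acc=0x1E bytes_emitted=0
After char 1 ('5'=57): chars_in_quartet=2 acc=0x7B9 bytes_emitted=0

Answer: 2 0x7B9 0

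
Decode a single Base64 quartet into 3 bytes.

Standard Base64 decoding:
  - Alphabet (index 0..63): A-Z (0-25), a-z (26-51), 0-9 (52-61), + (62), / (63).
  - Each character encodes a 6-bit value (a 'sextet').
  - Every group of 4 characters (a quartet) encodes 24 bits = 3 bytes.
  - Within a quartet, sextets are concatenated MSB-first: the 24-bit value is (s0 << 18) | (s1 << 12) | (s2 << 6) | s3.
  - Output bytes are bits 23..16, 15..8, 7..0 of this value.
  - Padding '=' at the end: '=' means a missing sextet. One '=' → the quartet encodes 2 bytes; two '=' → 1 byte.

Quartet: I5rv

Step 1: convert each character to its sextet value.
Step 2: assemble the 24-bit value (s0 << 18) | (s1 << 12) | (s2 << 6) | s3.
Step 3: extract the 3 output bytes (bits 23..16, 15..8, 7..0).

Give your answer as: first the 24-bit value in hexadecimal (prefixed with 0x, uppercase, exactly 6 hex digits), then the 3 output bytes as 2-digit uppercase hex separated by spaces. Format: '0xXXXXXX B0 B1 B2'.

Answer: 0x239AEF 23 9A EF

Derivation:
Sextets: I=8, 5=57, r=43, v=47
24-bit: (8<<18) | (57<<12) | (43<<6) | 47
      = 0x200000 | 0x039000 | 0x000AC0 | 0x00002F
      = 0x239AEF
Bytes: (v>>16)&0xFF=23, (v>>8)&0xFF=9A, v&0xFF=EF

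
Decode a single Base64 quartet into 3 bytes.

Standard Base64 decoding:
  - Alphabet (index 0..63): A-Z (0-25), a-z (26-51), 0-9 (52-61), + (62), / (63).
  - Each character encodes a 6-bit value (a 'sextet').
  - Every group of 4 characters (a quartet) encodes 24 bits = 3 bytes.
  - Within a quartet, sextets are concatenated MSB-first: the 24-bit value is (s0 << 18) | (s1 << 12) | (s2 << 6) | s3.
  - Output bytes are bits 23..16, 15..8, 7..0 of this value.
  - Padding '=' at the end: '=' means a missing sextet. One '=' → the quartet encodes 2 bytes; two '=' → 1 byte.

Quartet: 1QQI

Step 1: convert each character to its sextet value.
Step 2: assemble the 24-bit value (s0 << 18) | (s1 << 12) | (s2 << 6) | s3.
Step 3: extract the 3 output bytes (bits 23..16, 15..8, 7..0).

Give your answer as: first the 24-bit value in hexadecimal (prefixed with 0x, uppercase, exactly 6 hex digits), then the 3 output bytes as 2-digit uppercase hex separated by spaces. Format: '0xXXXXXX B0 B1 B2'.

Sextets: 1=53, Q=16, Q=16, I=8
24-bit: (53<<18) | (16<<12) | (16<<6) | 8
      = 0xD40000 | 0x010000 | 0x000400 | 0x000008
      = 0xD50408
Bytes: (v>>16)&0xFF=D5, (v>>8)&0xFF=04, v&0xFF=08

Answer: 0xD50408 D5 04 08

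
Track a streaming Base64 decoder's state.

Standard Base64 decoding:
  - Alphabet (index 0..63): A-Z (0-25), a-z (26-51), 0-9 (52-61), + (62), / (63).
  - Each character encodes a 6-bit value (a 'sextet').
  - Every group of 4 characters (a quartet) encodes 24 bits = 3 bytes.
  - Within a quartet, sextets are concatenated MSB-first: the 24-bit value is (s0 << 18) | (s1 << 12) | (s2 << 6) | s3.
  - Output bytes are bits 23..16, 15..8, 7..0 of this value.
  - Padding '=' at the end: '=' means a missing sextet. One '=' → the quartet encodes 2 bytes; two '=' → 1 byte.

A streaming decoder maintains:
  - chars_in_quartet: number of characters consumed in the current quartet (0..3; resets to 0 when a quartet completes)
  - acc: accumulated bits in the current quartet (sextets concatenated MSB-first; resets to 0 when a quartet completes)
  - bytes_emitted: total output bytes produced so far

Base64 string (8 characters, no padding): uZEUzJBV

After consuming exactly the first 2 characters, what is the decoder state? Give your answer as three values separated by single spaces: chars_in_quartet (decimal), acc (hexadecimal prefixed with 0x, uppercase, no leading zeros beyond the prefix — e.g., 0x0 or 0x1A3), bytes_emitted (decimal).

Answer: 2 0xB99 0

Derivation:
After char 0 ('u'=46): chars_in_quartet=1 acc=0x2E bytes_emitted=0
After char 1 ('Z'=25): chars_in_quartet=2 acc=0xB99 bytes_emitted=0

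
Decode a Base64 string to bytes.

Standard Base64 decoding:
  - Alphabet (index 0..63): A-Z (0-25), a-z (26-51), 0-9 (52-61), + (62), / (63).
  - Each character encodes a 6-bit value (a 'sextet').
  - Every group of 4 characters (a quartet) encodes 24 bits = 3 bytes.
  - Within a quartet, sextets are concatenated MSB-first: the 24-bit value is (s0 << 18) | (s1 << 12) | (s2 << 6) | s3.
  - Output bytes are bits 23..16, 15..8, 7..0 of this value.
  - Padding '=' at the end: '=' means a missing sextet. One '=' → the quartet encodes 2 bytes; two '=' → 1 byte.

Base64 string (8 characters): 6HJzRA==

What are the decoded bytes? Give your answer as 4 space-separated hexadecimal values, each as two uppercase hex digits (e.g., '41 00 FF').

Answer: E8 72 73 44

Derivation:
After char 0 ('6'=58): chars_in_quartet=1 acc=0x3A bytes_emitted=0
After char 1 ('H'=7): chars_in_quartet=2 acc=0xE87 bytes_emitted=0
After char 2 ('J'=9): chars_in_quartet=3 acc=0x3A1C9 bytes_emitted=0
After char 3 ('z'=51): chars_in_quartet=4 acc=0xE87273 -> emit E8 72 73, reset; bytes_emitted=3
After char 4 ('R'=17): chars_in_quartet=1 acc=0x11 bytes_emitted=3
After char 5 ('A'=0): chars_in_quartet=2 acc=0x440 bytes_emitted=3
Padding '==': partial quartet acc=0x440 -> emit 44; bytes_emitted=4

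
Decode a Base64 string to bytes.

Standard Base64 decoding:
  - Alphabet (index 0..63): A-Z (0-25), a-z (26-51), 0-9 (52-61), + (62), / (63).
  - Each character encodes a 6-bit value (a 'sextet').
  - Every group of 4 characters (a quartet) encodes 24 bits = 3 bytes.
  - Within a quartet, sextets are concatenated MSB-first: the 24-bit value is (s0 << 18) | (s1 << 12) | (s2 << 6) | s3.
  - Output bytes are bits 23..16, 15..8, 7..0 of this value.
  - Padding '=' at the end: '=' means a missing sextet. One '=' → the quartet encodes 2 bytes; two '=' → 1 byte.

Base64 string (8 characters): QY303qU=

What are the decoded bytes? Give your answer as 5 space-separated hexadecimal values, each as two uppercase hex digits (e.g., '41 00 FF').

Answer: 41 8D F4 DE A5

Derivation:
After char 0 ('Q'=16): chars_in_quartet=1 acc=0x10 bytes_emitted=0
After char 1 ('Y'=24): chars_in_quartet=2 acc=0x418 bytes_emitted=0
After char 2 ('3'=55): chars_in_quartet=3 acc=0x10637 bytes_emitted=0
After char 3 ('0'=52): chars_in_quartet=4 acc=0x418DF4 -> emit 41 8D F4, reset; bytes_emitted=3
After char 4 ('3'=55): chars_in_quartet=1 acc=0x37 bytes_emitted=3
After char 5 ('q'=42): chars_in_quartet=2 acc=0xDEA bytes_emitted=3
After char 6 ('U'=20): chars_in_quartet=3 acc=0x37A94 bytes_emitted=3
Padding '=': partial quartet acc=0x37A94 -> emit DE A5; bytes_emitted=5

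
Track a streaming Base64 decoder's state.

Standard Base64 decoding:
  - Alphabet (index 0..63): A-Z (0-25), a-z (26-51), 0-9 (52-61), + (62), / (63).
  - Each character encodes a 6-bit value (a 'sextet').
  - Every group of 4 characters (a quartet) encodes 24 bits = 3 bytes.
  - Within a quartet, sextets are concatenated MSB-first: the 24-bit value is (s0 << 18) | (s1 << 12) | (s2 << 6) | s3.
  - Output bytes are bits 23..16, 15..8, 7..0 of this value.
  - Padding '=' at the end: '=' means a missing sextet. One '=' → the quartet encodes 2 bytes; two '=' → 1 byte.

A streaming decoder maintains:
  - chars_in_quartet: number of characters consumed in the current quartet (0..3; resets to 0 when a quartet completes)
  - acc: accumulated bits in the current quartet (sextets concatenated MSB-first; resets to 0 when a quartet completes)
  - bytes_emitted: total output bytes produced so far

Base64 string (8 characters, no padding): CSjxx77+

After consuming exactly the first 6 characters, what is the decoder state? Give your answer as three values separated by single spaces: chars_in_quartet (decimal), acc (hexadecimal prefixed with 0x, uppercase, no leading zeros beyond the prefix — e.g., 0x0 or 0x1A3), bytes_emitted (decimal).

Answer: 2 0xC7B 3

Derivation:
After char 0 ('C'=2): chars_in_quartet=1 acc=0x2 bytes_emitted=0
After char 1 ('S'=18): chars_in_quartet=2 acc=0x92 bytes_emitted=0
After char 2 ('j'=35): chars_in_quartet=3 acc=0x24A3 bytes_emitted=0
After char 3 ('x'=49): chars_in_quartet=4 acc=0x928F1 -> emit 09 28 F1, reset; bytes_emitted=3
After char 4 ('x'=49): chars_in_quartet=1 acc=0x31 bytes_emitted=3
After char 5 ('7'=59): chars_in_quartet=2 acc=0xC7B bytes_emitted=3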